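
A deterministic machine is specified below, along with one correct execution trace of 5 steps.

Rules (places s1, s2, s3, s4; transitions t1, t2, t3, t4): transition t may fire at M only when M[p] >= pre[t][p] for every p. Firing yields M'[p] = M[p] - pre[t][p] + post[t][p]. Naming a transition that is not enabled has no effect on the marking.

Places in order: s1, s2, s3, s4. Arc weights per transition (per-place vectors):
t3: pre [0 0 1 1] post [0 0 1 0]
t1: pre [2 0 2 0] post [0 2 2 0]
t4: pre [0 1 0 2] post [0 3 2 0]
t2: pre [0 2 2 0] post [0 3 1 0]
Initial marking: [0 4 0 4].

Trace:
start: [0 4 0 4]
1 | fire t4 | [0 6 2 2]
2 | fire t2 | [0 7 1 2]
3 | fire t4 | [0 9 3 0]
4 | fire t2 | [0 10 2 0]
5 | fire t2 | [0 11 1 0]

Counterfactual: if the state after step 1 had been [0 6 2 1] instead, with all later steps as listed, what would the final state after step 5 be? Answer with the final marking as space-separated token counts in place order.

0 7 1 1

state after step 1 := [0 6 2 1]
2 | fire t2 | [0 7 1 1]
3 | fire t4 | [0 7 1 1]
4 | fire t2 | [0 7 1 1]
5 | fire t2 | [0 7 1 1]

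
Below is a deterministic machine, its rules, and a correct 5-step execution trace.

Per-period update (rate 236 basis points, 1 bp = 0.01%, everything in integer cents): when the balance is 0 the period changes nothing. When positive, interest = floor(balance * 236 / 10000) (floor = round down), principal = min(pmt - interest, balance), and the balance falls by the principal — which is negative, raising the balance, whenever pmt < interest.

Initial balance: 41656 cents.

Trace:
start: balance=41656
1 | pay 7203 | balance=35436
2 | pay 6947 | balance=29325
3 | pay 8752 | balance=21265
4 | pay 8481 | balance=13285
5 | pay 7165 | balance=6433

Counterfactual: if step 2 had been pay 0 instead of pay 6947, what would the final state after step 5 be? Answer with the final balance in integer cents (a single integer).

13884

(re-executing from step 2 with the substitution; state before step 2: balance=35436)
2 | pay 0 | balance=36272
3 | pay 8752 | balance=28376
4 | pay 8481 | balance=20564
5 | pay 7165 | balance=13884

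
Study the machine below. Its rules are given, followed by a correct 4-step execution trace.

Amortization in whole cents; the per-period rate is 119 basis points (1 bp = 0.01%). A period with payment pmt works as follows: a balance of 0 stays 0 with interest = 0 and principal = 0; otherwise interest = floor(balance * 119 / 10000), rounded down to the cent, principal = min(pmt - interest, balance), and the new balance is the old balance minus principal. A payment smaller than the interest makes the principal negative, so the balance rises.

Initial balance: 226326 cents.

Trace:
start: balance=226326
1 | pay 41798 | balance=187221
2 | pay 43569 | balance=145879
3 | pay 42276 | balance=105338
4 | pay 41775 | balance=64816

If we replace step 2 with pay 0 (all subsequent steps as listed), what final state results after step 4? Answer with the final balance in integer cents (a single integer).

109429

(re-executing from step 2 with the substitution; state before step 2: balance=187221)
2 | pay 0 | balance=189448
3 | pay 42276 | balance=149426
4 | pay 41775 | balance=109429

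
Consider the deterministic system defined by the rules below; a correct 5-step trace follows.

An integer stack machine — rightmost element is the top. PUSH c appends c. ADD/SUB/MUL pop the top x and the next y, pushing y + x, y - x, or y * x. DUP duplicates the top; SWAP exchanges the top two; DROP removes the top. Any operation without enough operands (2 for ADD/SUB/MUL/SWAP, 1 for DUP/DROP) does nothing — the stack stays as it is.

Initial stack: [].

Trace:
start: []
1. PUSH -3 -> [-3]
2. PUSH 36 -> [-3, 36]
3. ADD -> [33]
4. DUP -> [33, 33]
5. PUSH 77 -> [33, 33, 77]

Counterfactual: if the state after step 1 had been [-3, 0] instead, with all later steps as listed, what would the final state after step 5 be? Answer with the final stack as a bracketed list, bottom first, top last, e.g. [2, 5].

state after step 1 := [-3, 0]
2. PUSH 36 -> [-3, 0, 36]
3. ADD -> [-3, 36]
4. DUP -> [-3, 36, 36]
5. PUSH 77 -> [-3, 36, 36, 77]

[-3, 36, 36, 77]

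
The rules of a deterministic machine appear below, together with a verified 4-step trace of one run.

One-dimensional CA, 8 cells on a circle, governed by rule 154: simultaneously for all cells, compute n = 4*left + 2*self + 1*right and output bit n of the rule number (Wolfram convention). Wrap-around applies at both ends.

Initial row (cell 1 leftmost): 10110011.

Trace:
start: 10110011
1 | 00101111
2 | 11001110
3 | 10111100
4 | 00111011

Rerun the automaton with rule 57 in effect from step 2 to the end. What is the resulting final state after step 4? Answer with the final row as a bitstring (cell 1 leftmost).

(re-executing steps 2..4 under rule 57; state before step 2: 00101111)
2 | 10011000
3 | 01010110
4 | 00101101

00101101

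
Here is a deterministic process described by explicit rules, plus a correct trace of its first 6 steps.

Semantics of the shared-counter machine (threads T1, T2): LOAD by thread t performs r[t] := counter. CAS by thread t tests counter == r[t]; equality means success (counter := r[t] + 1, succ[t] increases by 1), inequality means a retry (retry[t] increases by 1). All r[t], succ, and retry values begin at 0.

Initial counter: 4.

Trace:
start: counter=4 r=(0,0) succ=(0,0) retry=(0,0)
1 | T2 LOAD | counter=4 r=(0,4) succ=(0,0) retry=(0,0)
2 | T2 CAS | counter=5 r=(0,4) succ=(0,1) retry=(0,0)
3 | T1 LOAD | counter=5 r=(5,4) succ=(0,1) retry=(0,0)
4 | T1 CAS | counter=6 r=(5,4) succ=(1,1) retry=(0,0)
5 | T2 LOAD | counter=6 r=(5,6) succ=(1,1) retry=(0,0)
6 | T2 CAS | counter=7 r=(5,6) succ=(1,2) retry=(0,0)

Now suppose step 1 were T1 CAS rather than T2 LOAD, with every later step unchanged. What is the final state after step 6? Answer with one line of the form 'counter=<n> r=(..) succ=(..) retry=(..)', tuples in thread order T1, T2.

(re-executing from step 1 with the substitution; state before step 1: counter=4 r=(0,0) succ=(0,0) retry=(0,0))
1 | T1 CAS | counter=4 r=(0,0) succ=(0,0) retry=(1,0)
2 | T2 CAS | counter=4 r=(0,0) succ=(0,0) retry=(1,1)
3 | T1 LOAD | counter=4 r=(4,0) succ=(0,0) retry=(1,1)
4 | T1 CAS | counter=5 r=(4,0) succ=(1,0) retry=(1,1)
5 | T2 LOAD | counter=5 r=(4,5) succ=(1,0) retry=(1,1)
6 | T2 CAS | counter=6 r=(4,5) succ=(1,1) retry=(1,1)

counter=6 r=(4,5) succ=(1,1) retry=(1,1)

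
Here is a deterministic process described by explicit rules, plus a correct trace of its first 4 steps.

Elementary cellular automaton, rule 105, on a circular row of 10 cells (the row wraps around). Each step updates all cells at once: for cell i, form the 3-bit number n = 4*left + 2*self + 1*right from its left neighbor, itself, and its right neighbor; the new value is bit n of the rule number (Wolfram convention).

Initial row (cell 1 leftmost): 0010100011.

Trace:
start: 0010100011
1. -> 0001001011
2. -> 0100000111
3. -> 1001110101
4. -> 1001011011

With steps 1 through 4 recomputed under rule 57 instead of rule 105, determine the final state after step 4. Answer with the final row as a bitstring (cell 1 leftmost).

0101010101

(re-executing steps 1..4 under rule 57; state before step 1: 0010100011)
1. -> 1001011010
2. -> 0100110101
3. -> 1010101010
4. -> 0101010101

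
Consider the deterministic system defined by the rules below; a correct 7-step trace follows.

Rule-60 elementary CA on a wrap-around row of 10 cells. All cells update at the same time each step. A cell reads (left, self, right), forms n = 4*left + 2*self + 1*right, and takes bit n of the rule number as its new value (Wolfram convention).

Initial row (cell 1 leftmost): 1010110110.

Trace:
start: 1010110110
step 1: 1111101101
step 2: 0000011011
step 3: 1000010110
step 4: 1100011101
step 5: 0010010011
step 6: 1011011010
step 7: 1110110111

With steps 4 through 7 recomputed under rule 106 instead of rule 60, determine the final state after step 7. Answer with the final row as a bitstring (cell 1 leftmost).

(re-executing steps 4..7 under rule 106; state before step 4: 1000010110)
step 4: 0000101111
step 5: 0001011001
step 6: 0010111010
step 7: 0101101100

0101101100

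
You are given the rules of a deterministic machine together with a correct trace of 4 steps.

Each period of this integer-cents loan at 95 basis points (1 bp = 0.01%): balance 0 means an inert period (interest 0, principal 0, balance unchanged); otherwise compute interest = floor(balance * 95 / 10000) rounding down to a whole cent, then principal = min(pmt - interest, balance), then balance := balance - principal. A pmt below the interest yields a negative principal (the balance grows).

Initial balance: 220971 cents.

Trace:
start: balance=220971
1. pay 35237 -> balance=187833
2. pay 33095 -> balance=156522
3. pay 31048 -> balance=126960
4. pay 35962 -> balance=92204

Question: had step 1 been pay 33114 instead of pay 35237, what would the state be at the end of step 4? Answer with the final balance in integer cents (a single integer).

94388

(re-executing from step 1 with the substitution; state before step 1: balance=220971)
1. pay 33114 -> balance=189956
2. pay 33095 -> balance=158665
3. pay 31048 -> balance=129124
4. pay 35962 -> balance=94388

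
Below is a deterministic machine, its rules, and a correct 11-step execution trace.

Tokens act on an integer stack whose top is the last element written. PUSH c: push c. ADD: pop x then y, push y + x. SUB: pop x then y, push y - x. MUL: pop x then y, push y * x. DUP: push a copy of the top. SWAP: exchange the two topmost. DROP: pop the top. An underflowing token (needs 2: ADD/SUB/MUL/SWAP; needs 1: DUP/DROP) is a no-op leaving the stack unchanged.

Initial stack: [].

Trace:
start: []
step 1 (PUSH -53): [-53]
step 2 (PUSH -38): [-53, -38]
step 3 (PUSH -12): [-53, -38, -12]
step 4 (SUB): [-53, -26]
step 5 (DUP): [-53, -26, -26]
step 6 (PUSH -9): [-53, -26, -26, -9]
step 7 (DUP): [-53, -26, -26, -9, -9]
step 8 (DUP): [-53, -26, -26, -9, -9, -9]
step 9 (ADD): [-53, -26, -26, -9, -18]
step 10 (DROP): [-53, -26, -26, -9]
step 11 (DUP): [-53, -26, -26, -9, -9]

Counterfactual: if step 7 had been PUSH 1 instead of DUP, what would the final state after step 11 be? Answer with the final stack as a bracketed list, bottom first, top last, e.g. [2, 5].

[-53, -26, -26, -9, -9]

(re-executing from step 7 with the substitution; state before step 7: [-53, -26, -26, -9])
step 7 (PUSH 1): [-53, -26, -26, -9, 1]
step 8 (DUP): [-53, -26, -26, -9, 1, 1]
step 9 (ADD): [-53, -26, -26, -9, 2]
step 10 (DROP): [-53, -26, -26, -9]
step 11 (DUP): [-53, -26, -26, -9, -9]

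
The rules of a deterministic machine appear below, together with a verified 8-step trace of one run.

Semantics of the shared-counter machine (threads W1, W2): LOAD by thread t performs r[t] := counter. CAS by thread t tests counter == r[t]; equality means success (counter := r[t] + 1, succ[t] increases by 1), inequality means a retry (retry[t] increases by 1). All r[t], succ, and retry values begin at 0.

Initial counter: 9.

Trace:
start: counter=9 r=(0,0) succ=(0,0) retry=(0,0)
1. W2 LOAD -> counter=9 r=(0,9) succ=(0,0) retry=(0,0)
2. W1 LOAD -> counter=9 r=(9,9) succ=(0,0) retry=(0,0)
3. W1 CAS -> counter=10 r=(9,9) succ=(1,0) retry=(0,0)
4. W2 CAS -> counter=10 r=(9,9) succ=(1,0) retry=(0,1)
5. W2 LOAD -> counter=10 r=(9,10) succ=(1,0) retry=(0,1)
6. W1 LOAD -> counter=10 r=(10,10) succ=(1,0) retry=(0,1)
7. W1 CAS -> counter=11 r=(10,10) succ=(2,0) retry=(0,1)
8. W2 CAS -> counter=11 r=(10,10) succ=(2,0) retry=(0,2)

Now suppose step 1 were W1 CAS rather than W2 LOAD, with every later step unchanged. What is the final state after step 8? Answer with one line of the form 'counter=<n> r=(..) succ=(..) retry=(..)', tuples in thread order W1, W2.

(re-executing from step 1 with the substitution; state before step 1: counter=9 r=(0,0) succ=(0,0) retry=(0,0))
1. W1 CAS -> counter=9 r=(0,0) succ=(0,0) retry=(1,0)
2. W1 LOAD -> counter=9 r=(9,0) succ=(0,0) retry=(1,0)
3. W1 CAS -> counter=10 r=(9,0) succ=(1,0) retry=(1,0)
4. W2 CAS -> counter=10 r=(9,0) succ=(1,0) retry=(1,1)
5. W2 LOAD -> counter=10 r=(9,10) succ=(1,0) retry=(1,1)
6. W1 LOAD -> counter=10 r=(10,10) succ=(1,0) retry=(1,1)
7. W1 CAS -> counter=11 r=(10,10) succ=(2,0) retry=(1,1)
8. W2 CAS -> counter=11 r=(10,10) succ=(2,0) retry=(1,2)

counter=11 r=(10,10) succ=(2,0) retry=(1,2)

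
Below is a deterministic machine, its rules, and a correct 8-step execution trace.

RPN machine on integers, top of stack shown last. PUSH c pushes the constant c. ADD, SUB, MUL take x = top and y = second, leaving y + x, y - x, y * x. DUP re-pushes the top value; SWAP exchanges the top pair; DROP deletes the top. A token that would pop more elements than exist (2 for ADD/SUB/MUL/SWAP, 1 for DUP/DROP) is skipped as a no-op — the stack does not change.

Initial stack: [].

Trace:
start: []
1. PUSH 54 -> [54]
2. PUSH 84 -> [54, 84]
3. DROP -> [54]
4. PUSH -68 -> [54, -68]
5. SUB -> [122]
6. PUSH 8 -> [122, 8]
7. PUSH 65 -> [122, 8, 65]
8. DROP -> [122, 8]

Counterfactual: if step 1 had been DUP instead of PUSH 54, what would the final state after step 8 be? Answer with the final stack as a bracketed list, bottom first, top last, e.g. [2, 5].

[-68, 8]

(re-executing from step 1 with the substitution; state before step 1: [])
1. DUP -> []
2. PUSH 84 -> [84]
3. DROP -> []
4. PUSH -68 -> [-68]
5. SUB -> [-68]
6. PUSH 8 -> [-68, 8]
7. PUSH 65 -> [-68, 8, 65]
8. DROP -> [-68, 8]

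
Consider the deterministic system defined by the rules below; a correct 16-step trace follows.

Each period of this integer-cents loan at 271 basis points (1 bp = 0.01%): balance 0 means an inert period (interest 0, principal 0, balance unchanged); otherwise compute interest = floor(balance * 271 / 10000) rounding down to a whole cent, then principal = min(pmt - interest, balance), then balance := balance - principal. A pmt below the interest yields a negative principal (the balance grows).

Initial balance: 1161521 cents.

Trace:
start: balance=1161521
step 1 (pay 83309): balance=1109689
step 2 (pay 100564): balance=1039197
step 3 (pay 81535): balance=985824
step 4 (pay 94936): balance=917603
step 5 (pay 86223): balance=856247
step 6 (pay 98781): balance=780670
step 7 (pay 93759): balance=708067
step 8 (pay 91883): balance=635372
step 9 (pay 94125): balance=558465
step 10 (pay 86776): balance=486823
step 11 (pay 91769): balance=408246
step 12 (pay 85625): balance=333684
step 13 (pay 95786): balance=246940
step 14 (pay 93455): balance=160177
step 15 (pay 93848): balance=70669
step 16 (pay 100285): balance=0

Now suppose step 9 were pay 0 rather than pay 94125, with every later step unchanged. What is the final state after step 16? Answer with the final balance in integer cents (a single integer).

85798

(re-executing from step 9 with the substitution; state before step 9: balance=635372)
step 9 (pay 0): balance=652590
step 10 (pay 86776): balance=583499
step 11 (pay 91769): balance=507542
step 12 (pay 85625): balance=435671
step 13 (pay 95786): balance=351691
step 14 (pay 93455): balance=267766
step 15 (pay 93848): balance=181174
step 16 (pay 100285): balance=85798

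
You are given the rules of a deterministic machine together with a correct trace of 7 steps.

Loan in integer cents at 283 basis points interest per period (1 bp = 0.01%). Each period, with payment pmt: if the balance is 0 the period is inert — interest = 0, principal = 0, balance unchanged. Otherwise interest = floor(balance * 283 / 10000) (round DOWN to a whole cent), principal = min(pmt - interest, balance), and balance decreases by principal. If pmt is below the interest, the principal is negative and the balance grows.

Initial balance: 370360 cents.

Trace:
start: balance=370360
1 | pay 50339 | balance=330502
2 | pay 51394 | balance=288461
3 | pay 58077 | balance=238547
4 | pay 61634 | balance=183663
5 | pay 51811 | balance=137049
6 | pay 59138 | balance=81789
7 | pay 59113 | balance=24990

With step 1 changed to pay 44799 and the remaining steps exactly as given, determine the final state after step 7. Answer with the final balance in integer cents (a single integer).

(re-executing from step 1 with the substitution; state before step 1: balance=370360)
1 | pay 44799 | balance=336042
2 | pay 51394 | balance=294157
3 | pay 58077 | balance=244404
4 | pay 61634 | balance=189686
5 | pay 51811 | balance=143243
6 | pay 59138 | balance=88158
7 | pay 59113 | balance=31539

31539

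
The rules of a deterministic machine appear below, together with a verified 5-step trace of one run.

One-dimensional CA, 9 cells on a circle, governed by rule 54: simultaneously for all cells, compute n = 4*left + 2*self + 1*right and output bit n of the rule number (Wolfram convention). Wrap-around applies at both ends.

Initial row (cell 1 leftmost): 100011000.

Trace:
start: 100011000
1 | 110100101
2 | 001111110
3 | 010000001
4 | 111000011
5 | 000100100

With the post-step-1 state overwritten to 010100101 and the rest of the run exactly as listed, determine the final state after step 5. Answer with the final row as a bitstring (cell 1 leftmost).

000000000

state after step 1 := 010100101
2 | 111111111
3 | 000000000
4 | 000000000
5 | 000000000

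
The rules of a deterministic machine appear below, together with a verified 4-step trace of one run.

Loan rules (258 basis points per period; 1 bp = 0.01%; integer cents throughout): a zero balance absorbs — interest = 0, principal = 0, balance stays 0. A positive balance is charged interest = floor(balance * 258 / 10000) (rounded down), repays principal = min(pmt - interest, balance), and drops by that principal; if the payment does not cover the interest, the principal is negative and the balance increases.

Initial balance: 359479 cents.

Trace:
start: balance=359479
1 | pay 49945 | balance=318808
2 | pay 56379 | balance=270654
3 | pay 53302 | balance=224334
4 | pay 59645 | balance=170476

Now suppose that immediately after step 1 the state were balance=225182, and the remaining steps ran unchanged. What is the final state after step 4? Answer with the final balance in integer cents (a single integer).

state after step 1 := balance=225182
2 | pay 56379 | balance=174612
3 | pay 53302 | balance=125814
4 | pay 59645 | balance=69415

69415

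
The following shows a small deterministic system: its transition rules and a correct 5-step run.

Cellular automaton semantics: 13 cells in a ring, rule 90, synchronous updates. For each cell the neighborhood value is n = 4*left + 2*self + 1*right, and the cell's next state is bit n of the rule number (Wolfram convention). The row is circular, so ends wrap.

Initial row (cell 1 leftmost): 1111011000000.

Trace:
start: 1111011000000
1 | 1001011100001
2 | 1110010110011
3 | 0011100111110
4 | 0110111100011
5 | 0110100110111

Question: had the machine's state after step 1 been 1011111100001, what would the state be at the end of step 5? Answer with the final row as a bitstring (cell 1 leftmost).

state after step 1 := 1011111100001
2 | 1010000110011
3 | 1001001111110
4 | 0110111000010
5 | 1110101100101

1110101100101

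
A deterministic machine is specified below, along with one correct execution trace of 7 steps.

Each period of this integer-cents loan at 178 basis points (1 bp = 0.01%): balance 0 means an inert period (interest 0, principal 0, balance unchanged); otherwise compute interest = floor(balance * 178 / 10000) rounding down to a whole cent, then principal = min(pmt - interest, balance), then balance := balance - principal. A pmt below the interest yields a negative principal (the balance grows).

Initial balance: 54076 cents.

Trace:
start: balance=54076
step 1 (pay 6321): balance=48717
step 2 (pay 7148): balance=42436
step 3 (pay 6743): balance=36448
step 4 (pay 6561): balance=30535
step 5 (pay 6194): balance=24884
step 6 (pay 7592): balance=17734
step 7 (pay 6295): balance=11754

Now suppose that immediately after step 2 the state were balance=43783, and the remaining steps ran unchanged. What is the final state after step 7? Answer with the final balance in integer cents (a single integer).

state after step 2 := balance=43783
step 3 (pay 6743): balance=37819
step 4 (pay 6561): balance=31931
step 5 (pay 6194): balance=26305
step 6 (pay 7592): balance=19181
step 7 (pay 6295): balance=13227

13227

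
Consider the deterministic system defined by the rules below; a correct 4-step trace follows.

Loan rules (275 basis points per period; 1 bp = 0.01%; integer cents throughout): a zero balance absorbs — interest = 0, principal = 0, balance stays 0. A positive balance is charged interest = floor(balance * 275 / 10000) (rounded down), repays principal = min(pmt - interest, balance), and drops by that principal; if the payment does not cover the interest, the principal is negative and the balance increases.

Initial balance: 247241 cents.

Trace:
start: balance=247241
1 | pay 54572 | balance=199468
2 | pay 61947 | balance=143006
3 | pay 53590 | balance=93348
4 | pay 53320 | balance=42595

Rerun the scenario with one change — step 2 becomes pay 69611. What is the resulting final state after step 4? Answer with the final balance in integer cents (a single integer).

(re-executing from step 2 with the substitution; state before step 2: balance=199468)
2 | pay 69611 | balance=135342
3 | pay 53590 | balance=85473
4 | pay 53320 | balance=34503

34503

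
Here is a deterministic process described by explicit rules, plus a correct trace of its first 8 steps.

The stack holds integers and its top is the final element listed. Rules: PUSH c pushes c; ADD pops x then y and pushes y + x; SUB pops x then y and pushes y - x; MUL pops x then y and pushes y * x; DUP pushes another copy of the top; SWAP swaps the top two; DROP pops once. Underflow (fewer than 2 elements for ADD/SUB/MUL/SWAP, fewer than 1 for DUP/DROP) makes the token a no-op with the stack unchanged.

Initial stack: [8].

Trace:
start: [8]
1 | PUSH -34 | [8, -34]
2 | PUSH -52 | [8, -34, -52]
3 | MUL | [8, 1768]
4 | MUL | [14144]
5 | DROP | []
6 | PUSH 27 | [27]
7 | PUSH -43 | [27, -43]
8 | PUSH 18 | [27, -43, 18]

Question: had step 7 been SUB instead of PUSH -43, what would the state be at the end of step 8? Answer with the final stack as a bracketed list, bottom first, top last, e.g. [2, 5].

(re-executing from step 7 with the substitution; state before step 7: [27])
7 | SUB | [27]
8 | PUSH 18 | [27, 18]

[27, 18]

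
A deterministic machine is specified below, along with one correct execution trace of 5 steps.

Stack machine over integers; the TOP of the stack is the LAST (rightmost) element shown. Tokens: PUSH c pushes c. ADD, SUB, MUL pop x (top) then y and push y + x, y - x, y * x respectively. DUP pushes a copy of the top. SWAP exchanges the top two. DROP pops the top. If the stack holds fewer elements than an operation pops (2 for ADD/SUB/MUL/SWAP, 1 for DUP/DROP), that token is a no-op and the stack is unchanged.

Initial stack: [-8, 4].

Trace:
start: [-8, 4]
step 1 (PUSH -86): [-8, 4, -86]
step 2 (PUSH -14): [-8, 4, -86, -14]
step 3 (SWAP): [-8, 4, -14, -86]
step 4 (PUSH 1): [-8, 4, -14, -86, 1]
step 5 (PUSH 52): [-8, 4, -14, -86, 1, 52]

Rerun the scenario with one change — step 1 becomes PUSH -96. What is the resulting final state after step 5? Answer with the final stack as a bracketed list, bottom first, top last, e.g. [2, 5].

[-8, 4, -14, -96, 1, 52]

(re-executing from step 1 with the substitution; state before step 1: [-8, 4])
step 1 (PUSH -96): [-8, 4, -96]
step 2 (PUSH -14): [-8, 4, -96, -14]
step 3 (SWAP): [-8, 4, -14, -96]
step 4 (PUSH 1): [-8, 4, -14, -96, 1]
step 5 (PUSH 52): [-8, 4, -14, -96, 1, 52]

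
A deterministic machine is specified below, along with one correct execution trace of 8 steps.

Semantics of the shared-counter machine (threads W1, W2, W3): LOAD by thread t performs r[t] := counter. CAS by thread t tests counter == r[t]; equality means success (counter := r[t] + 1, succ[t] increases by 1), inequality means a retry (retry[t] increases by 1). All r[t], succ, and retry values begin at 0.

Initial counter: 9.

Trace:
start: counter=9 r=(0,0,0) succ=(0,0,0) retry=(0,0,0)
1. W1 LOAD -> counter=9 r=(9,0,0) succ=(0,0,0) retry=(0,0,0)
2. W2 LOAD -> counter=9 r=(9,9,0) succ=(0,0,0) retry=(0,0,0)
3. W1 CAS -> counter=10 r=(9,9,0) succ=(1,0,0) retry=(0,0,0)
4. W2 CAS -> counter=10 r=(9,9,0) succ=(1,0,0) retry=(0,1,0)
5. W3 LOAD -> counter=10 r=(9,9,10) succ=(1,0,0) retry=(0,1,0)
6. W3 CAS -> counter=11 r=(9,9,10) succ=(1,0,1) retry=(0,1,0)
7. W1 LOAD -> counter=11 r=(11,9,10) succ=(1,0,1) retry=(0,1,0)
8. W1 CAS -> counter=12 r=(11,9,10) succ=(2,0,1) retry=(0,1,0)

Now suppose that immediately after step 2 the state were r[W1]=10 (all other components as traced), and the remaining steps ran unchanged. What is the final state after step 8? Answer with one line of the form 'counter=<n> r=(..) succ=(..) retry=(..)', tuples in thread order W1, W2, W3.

counter=12 r=(11,9,10) succ=(1,1,1) retry=(1,0,0)

state after step 2 := counter=9 r=(10,9,0) succ=(0,0,0) retry=(0,0,0)
3. W1 CAS -> counter=9 r=(10,9,0) succ=(0,0,0) retry=(1,0,0)
4. W2 CAS -> counter=10 r=(10,9,0) succ=(0,1,0) retry=(1,0,0)
5. W3 LOAD -> counter=10 r=(10,9,10) succ=(0,1,0) retry=(1,0,0)
6. W3 CAS -> counter=11 r=(10,9,10) succ=(0,1,1) retry=(1,0,0)
7. W1 LOAD -> counter=11 r=(11,9,10) succ=(0,1,1) retry=(1,0,0)
8. W1 CAS -> counter=12 r=(11,9,10) succ=(1,1,1) retry=(1,0,0)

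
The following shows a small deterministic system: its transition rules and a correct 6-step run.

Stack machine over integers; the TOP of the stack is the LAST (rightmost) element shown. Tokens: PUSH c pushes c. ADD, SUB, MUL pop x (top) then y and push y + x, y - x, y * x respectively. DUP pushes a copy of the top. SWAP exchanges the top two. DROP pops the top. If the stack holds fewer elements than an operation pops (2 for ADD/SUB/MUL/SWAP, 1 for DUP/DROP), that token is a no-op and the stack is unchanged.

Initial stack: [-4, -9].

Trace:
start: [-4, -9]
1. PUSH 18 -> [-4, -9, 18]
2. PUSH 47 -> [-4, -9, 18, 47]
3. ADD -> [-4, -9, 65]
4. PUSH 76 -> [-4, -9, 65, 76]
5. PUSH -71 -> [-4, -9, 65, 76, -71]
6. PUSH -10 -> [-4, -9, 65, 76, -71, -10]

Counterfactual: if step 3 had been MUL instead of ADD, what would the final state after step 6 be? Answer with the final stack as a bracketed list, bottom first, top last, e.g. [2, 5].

(re-executing from step 3 with the substitution; state before step 3: [-4, -9, 18, 47])
3. MUL -> [-4, -9, 846]
4. PUSH 76 -> [-4, -9, 846, 76]
5. PUSH -71 -> [-4, -9, 846, 76, -71]
6. PUSH -10 -> [-4, -9, 846, 76, -71, -10]

[-4, -9, 846, 76, -71, -10]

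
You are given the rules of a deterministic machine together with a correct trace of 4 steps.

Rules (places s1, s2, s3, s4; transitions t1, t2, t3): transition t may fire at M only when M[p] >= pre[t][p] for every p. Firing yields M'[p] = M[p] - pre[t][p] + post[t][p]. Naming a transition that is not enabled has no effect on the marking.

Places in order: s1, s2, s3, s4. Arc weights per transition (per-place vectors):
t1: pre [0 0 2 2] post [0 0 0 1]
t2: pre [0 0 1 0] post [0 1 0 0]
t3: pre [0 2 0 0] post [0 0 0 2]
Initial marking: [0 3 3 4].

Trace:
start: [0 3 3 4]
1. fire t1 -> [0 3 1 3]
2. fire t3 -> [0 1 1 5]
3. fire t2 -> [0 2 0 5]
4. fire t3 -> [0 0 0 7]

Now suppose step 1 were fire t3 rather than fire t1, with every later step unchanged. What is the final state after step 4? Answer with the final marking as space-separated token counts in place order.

0 0 2 8

(re-executing from step 1 with the substitution; state before step 1: [0 3 3 4])
1. fire t3 -> [0 1 3 6]
2. fire t3 -> [0 1 3 6]
3. fire t2 -> [0 2 2 6]
4. fire t3 -> [0 0 2 8]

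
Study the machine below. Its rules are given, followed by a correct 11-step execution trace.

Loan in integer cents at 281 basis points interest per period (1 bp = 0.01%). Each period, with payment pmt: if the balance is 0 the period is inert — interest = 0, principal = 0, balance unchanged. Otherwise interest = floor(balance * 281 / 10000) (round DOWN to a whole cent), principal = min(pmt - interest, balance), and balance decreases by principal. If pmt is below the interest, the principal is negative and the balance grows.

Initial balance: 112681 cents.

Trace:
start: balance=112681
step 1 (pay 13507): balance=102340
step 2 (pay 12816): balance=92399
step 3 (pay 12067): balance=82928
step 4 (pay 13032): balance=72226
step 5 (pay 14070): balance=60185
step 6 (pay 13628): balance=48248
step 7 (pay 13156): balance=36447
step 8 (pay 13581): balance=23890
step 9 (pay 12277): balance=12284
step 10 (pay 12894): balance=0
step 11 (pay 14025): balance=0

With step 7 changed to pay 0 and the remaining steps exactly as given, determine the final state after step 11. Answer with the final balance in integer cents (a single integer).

(re-executing from step 7 with the substitution; state before step 7: balance=48248)
step 7 (pay 0): balance=49603
step 8 (pay 13581): balance=37415
step 9 (pay 12277): balance=26189
step 10 (pay 12894): balance=14030
step 11 (pay 14025): balance=399

399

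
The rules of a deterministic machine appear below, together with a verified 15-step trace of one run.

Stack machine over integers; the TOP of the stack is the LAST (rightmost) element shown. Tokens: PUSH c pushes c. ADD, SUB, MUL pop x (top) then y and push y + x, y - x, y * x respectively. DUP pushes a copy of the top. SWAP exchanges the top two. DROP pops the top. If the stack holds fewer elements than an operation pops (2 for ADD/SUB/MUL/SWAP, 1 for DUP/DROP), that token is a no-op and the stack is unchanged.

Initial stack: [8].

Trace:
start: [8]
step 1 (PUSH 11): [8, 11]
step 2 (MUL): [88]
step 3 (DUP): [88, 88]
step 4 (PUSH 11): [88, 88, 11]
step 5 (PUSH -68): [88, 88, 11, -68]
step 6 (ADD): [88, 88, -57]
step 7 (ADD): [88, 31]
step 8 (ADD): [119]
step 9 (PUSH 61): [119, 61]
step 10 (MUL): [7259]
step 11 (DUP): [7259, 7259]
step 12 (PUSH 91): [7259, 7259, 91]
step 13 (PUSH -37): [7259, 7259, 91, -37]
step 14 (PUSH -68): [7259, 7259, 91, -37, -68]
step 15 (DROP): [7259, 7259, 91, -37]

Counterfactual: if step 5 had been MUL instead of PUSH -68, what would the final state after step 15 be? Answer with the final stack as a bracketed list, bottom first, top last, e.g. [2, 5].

[64416, 64416, 91, -37]

(re-executing from step 5 with the substitution; state before step 5: [88, 88, 11])
step 5 (MUL): [88, 968]
step 6 (ADD): [1056]
step 7 (ADD): [1056]
step 8 (ADD): [1056]
step 9 (PUSH 61): [1056, 61]
step 10 (MUL): [64416]
step 11 (DUP): [64416, 64416]
step 12 (PUSH 91): [64416, 64416, 91]
step 13 (PUSH -37): [64416, 64416, 91, -37]
step 14 (PUSH -68): [64416, 64416, 91, -37, -68]
step 15 (DROP): [64416, 64416, 91, -37]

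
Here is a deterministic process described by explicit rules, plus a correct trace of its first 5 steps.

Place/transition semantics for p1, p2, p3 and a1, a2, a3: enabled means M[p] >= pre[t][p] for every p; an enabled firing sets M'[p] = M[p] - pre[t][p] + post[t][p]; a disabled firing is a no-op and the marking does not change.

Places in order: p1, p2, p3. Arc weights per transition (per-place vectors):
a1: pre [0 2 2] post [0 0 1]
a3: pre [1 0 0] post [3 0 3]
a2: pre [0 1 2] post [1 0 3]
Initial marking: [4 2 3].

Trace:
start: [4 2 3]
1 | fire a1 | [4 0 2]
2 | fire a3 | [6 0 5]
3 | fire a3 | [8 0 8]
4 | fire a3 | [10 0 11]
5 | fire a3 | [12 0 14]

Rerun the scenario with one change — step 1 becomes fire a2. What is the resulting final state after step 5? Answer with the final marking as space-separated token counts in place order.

(re-executing from step 1 with the substitution; state before step 1: [4 2 3])
1 | fire a2 | [5 1 4]
2 | fire a3 | [7 1 7]
3 | fire a3 | [9 1 10]
4 | fire a3 | [11 1 13]
5 | fire a3 | [13 1 16]

13 1 16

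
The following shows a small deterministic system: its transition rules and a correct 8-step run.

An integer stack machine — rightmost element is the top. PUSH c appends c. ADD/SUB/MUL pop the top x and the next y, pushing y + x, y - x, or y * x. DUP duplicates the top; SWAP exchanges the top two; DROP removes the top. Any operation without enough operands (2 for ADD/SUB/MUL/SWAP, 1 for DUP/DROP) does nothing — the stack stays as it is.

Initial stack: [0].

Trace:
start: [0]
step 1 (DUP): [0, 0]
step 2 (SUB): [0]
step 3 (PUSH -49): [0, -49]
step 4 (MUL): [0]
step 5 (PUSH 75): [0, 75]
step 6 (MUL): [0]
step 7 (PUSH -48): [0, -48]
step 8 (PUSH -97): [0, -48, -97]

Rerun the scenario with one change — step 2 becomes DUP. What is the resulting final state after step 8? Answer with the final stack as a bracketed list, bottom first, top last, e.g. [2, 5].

(re-executing from step 2 with the substitution; state before step 2: [0, 0])
step 2 (DUP): [0, 0, 0]
step 3 (PUSH -49): [0, 0, 0, -49]
step 4 (MUL): [0, 0, 0]
step 5 (PUSH 75): [0, 0, 0, 75]
step 6 (MUL): [0, 0, 0]
step 7 (PUSH -48): [0, 0, 0, -48]
step 8 (PUSH -97): [0, 0, 0, -48, -97]

[0, 0, 0, -48, -97]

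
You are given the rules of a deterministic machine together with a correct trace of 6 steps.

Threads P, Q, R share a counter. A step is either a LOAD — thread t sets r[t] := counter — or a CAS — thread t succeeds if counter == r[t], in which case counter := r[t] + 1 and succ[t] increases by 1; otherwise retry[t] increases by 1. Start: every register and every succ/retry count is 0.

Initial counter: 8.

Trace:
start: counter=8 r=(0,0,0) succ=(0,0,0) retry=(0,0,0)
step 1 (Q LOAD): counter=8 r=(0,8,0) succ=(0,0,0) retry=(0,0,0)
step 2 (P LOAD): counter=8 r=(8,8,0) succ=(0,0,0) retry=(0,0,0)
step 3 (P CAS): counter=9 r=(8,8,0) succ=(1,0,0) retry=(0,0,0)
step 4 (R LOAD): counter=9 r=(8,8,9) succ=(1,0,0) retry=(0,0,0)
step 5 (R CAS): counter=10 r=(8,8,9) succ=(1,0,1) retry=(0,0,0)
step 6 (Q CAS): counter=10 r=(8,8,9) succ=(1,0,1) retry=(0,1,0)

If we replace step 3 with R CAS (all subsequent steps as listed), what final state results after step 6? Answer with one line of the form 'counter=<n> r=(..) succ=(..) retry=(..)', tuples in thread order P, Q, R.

(re-executing from step 3 with the substitution; state before step 3: counter=8 r=(8,8,0) succ=(0,0,0) retry=(0,0,0))
step 3 (R CAS): counter=8 r=(8,8,0) succ=(0,0,0) retry=(0,0,1)
step 4 (R LOAD): counter=8 r=(8,8,8) succ=(0,0,0) retry=(0,0,1)
step 5 (R CAS): counter=9 r=(8,8,8) succ=(0,0,1) retry=(0,0,1)
step 6 (Q CAS): counter=9 r=(8,8,8) succ=(0,0,1) retry=(0,1,1)

counter=9 r=(8,8,8) succ=(0,0,1) retry=(0,1,1)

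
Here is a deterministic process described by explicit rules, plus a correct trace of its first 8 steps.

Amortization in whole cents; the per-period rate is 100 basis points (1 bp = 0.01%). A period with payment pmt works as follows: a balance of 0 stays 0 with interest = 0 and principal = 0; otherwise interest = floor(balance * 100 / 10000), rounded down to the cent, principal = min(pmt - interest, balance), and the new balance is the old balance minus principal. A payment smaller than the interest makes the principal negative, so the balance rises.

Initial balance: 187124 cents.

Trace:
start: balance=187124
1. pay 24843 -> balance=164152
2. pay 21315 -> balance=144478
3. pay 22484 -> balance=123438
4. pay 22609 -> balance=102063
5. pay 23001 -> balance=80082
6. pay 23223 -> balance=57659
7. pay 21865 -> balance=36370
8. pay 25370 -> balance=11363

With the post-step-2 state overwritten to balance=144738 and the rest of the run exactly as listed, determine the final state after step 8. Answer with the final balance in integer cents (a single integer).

11641

state after step 2 := balance=144738
3. pay 22484 -> balance=123701
4. pay 22609 -> balance=102329
5. pay 23001 -> balance=80351
6. pay 23223 -> balance=57931
7. pay 21865 -> balance=36645
8. pay 25370 -> balance=11641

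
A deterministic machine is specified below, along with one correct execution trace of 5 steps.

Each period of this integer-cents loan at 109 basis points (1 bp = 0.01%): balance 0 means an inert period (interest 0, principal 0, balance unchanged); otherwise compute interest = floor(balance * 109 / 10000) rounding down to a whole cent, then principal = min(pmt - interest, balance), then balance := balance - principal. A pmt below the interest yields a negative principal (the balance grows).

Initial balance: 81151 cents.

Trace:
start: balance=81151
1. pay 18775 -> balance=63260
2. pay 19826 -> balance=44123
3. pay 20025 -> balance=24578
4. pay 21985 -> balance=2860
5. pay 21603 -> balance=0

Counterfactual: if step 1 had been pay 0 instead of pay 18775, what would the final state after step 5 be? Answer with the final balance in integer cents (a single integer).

(re-executing from step 1 with the substitution; state before step 1: balance=81151)
1. pay 0 -> balance=82035
2. pay 19826 -> balance=63103
3. pay 20025 -> balance=43765
4. pay 21985 -> balance=22257
5. pay 21603 -> balance=896

896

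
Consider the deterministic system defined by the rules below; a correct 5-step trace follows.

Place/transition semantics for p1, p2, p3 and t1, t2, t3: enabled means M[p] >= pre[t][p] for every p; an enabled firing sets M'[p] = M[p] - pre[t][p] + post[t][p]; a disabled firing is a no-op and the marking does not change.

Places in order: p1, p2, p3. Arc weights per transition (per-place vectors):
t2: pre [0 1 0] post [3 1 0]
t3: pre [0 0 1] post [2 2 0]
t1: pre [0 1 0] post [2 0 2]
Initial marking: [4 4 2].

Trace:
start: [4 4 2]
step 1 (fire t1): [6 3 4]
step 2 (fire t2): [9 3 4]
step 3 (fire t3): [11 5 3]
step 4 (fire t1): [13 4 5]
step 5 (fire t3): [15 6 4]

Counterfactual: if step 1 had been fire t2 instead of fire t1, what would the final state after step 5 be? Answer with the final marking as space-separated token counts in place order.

16 7 2

(re-executing from step 1 with the substitution; state before step 1: [4 4 2])
step 1 (fire t2): [7 4 2]
step 2 (fire t2): [10 4 2]
step 3 (fire t3): [12 6 1]
step 4 (fire t1): [14 5 3]
step 5 (fire t3): [16 7 2]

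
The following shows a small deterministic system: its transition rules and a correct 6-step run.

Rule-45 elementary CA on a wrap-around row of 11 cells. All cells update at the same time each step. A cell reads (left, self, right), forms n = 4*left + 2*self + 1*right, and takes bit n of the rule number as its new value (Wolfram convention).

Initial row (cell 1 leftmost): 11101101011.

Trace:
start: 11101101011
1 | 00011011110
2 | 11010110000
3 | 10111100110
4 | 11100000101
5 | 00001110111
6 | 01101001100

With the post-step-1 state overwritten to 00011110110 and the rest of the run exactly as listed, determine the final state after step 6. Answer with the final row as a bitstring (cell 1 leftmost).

00010010100

state after step 1 := 00011110110
2 | 11010001100
3 | 10110101000
4 | 11101111010
5 | 10011000111
6 | 00010010100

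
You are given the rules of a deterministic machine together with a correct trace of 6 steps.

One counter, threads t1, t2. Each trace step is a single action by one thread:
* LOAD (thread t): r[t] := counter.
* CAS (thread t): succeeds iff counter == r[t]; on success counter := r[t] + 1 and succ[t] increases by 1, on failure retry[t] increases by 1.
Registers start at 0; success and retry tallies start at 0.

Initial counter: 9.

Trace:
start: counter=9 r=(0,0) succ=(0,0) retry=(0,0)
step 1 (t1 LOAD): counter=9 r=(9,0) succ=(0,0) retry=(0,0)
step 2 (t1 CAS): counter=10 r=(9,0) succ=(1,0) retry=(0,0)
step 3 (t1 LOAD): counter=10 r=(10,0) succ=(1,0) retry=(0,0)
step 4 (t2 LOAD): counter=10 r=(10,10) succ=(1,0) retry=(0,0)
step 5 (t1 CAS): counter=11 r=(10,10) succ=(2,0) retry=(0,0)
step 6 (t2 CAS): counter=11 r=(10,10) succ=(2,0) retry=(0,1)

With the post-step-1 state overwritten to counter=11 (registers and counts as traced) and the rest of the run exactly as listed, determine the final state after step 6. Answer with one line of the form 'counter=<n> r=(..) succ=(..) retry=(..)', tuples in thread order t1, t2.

counter=12 r=(11,11) succ=(1,0) retry=(1,1)

state after step 1 := counter=11 r=(9,0) succ=(0,0) retry=(0,0)
step 2 (t1 CAS): counter=11 r=(9,0) succ=(0,0) retry=(1,0)
step 3 (t1 LOAD): counter=11 r=(11,0) succ=(0,0) retry=(1,0)
step 4 (t2 LOAD): counter=11 r=(11,11) succ=(0,0) retry=(1,0)
step 5 (t1 CAS): counter=12 r=(11,11) succ=(1,0) retry=(1,0)
step 6 (t2 CAS): counter=12 r=(11,11) succ=(1,0) retry=(1,1)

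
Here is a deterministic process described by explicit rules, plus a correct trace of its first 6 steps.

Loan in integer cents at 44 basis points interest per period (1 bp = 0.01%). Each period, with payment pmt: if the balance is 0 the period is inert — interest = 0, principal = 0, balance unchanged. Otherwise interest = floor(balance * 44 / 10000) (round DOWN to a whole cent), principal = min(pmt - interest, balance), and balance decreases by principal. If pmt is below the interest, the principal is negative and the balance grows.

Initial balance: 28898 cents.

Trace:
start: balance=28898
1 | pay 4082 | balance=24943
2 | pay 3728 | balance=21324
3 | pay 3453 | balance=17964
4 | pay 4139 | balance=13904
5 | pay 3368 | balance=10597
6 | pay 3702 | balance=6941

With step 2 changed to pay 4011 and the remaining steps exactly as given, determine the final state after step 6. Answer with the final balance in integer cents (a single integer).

(re-executing from step 2 with the substitution; state before step 2: balance=24943)
2 | pay 4011 | balance=21041
3 | pay 3453 | balance=17680
4 | pay 4139 | balance=13618
5 | pay 3368 | balance=10309
6 | pay 3702 | balance=6652

6652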